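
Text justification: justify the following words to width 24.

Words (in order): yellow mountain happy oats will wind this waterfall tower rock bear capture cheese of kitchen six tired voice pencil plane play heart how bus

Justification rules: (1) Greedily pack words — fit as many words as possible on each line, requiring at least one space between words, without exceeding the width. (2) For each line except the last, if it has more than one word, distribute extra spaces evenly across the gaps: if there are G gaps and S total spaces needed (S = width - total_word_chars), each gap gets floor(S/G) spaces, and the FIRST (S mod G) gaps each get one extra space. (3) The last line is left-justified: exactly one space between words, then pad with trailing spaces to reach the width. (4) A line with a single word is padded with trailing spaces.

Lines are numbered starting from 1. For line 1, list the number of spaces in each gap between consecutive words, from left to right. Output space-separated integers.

Answer: 3 2

Derivation:
Line 1: ['yellow', 'mountain', 'happy'] (min_width=21, slack=3)
Line 2: ['oats', 'will', 'wind', 'this'] (min_width=19, slack=5)
Line 3: ['waterfall', 'tower', 'rock'] (min_width=20, slack=4)
Line 4: ['bear', 'capture', 'cheese', 'of'] (min_width=22, slack=2)
Line 5: ['kitchen', 'six', 'tired', 'voice'] (min_width=23, slack=1)
Line 6: ['pencil', 'plane', 'play', 'heart'] (min_width=23, slack=1)
Line 7: ['how', 'bus'] (min_width=7, slack=17)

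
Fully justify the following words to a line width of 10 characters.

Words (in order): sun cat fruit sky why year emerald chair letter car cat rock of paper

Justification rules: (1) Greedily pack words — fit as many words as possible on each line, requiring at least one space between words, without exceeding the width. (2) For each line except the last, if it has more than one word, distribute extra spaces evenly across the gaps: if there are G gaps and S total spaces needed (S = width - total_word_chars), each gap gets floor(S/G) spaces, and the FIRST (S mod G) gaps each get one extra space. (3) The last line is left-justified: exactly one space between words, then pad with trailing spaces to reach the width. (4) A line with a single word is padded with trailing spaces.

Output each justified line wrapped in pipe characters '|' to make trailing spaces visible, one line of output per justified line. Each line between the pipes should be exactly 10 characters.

Line 1: ['sun', 'cat'] (min_width=7, slack=3)
Line 2: ['fruit', 'sky'] (min_width=9, slack=1)
Line 3: ['why', 'year'] (min_width=8, slack=2)
Line 4: ['emerald'] (min_width=7, slack=3)
Line 5: ['chair'] (min_width=5, slack=5)
Line 6: ['letter', 'car'] (min_width=10, slack=0)
Line 7: ['cat', 'rock'] (min_width=8, slack=2)
Line 8: ['of', 'paper'] (min_width=8, slack=2)

Answer: |sun    cat|
|fruit  sky|
|why   year|
|emerald   |
|chair     |
|letter car|
|cat   rock|
|of paper  |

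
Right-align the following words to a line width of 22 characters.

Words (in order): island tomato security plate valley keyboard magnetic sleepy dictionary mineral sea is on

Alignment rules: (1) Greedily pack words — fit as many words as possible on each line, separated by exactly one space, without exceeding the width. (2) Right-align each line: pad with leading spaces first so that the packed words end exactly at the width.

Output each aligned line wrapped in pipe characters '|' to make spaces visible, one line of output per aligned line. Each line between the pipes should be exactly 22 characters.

Line 1: ['island', 'tomato', 'security'] (min_width=22, slack=0)
Line 2: ['plate', 'valley', 'keyboard'] (min_width=21, slack=1)
Line 3: ['magnetic', 'sleepy'] (min_width=15, slack=7)
Line 4: ['dictionary', 'mineral', 'sea'] (min_width=22, slack=0)
Line 5: ['is', 'on'] (min_width=5, slack=17)

Answer: |island tomato security|
| plate valley keyboard|
|       magnetic sleepy|
|dictionary mineral sea|
|                 is on|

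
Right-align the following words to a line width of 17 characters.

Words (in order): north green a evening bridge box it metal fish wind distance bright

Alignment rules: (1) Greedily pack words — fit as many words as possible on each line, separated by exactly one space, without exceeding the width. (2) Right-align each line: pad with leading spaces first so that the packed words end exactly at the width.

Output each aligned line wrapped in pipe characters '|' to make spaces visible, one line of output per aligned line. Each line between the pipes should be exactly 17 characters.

Line 1: ['north', 'green', 'a'] (min_width=13, slack=4)
Line 2: ['evening', 'bridge'] (min_width=14, slack=3)
Line 3: ['box', 'it', 'metal', 'fish'] (min_width=17, slack=0)
Line 4: ['wind', 'distance'] (min_width=13, slack=4)
Line 5: ['bright'] (min_width=6, slack=11)

Answer: |    north green a|
|   evening bridge|
|box it metal fish|
|    wind distance|
|           bright|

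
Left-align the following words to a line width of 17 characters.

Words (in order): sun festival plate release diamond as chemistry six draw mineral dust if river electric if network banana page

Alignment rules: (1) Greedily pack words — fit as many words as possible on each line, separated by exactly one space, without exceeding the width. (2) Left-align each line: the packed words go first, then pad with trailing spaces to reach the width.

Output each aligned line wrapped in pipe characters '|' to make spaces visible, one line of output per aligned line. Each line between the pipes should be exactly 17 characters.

Line 1: ['sun', 'festival'] (min_width=12, slack=5)
Line 2: ['plate', 'release'] (min_width=13, slack=4)
Line 3: ['diamond', 'as'] (min_width=10, slack=7)
Line 4: ['chemistry', 'six'] (min_width=13, slack=4)
Line 5: ['draw', 'mineral', 'dust'] (min_width=17, slack=0)
Line 6: ['if', 'river', 'electric'] (min_width=17, slack=0)
Line 7: ['if', 'network', 'banana'] (min_width=17, slack=0)
Line 8: ['page'] (min_width=4, slack=13)

Answer: |sun festival     |
|plate release    |
|diamond as       |
|chemistry six    |
|draw mineral dust|
|if river electric|
|if network banana|
|page             |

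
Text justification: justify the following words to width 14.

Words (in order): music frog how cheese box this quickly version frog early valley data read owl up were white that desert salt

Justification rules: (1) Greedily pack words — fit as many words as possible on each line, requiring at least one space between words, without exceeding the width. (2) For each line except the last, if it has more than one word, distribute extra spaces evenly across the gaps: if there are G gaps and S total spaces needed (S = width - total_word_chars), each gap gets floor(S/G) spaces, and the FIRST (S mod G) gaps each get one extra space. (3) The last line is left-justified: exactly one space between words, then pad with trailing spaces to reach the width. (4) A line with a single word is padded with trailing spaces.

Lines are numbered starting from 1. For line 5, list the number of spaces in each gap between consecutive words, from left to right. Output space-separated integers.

Answer: 3

Derivation:
Line 1: ['music', 'frog', 'how'] (min_width=14, slack=0)
Line 2: ['cheese', 'box'] (min_width=10, slack=4)
Line 3: ['this', 'quickly'] (min_width=12, slack=2)
Line 4: ['version', 'frog'] (min_width=12, slack=2)
Line 5: ['early', 'valley'] (min_width=12, slack=2)
Line 6: ['data', 'read', 'owl'] (min_width=13, slack=1)
Line 7: ['up', 'were', 'white'] (min_width=13, slack=1)
Line 8: ['that', 'desert'] (min_width=11, slack=3)
Line 9: ['salt'] (min_width=4, slack=10)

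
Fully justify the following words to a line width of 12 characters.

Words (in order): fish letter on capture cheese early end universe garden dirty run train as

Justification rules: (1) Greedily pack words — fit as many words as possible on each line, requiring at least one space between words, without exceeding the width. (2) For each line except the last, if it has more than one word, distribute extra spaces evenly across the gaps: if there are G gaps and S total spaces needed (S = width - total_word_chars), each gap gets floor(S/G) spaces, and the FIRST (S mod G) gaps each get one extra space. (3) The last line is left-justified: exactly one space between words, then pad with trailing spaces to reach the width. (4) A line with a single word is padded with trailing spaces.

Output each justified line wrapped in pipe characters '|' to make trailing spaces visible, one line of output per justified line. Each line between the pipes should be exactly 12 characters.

Answer: |fish  letter|
|on   capture|
|cheese early|
|end universe|
|garden dirty|
|run train as|

Derivation:
Line 1: ['fish', 'letter'] (min_width=11, slack=1)
Line 2: ['on', 'capture'] (min_width=10, slack=2)
Line 3: ['cheese', 'early'] (min_width=12, slack=0)
Line 4: ['end', 'universe'] (min_width=12, slack=0)
Line 5: ['garden', 'dirty'] (min_width=12, slack=0)
Line 6: ['run', 'train', 'as'] (min_width=12, slack=0)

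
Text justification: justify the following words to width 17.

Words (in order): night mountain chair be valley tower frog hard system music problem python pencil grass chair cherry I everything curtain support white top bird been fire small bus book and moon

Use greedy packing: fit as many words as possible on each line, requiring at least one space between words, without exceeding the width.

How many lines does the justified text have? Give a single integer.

Line 1: ['night', 'mountain'] (min_width=14, slack=3)
Line 2: ['chair', 'be', 'valley'] (min_width=15, slack=2)
Line 3: ['tower', 'frog', 'hard'] (min_width=15, slack=2)
Line 4: ['system', 'music'] (min_width=12, slack=5)
Line 5: ['problem', 'python'] (min_width=14, slack=3)
Line 6: ['pencil', 'grass'] (min_width=12, slack=5)
Line 7: ['chair', 'cherry', 'I'] (min_width=14, slack=3)
Line 8: ['everything'] (min_width=10, slack=7)
Line 9: ['curtain', 'support'] (min_width=15, slack=2)
Line 10: ['white', 'top', 'bird'] (min_width=14, slack=3)
Line 11: ['been', 'fire', 'small'] (min_width=15, slack=2)
Line 12: ['bus', 'book', 'and', 'moon'] (min_width=17, slack=0)
Total lines: 12

Answer: 12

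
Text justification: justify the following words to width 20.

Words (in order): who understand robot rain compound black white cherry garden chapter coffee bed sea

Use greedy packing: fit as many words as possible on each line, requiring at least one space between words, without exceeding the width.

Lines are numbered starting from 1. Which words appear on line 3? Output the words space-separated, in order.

Answer: white cherry garden

Derivation:
Line 1: ['who', 'understand', 'robot'] (min_width=20, slack=0)
Line 2: ['rain', 'compound', 'black'] (min_width=19, slack=1)
Line 3: ['white', 'cherry', 'garden'] (min_width=19, slack=1)
Line 4: ['chapter', 'coffee', 'bed'] (min_width=18, slack=2)
Line 5: ['sea'] (min_width=3, slack=17)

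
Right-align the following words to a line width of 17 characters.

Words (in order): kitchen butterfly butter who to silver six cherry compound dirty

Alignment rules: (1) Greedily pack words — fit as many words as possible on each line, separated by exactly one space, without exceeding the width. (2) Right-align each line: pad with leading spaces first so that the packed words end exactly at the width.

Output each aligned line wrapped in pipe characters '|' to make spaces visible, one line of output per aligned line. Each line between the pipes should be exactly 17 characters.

Line 1: ['kitchen', 'butterfly'] (min_width=17, slack=0)
Line 2: ['butter', 'who', 'to'] (min_width=13, slack=4)
Line 3: ['silver', 'six', 'cherry'] (min_width=17, slack=0)
Line 4: ['compound', 'dirty'] (min_width=14, slack=3)

Answer: |kitchen butterfly|
|    butter who to|
|silver six cherry|
|   compound dirty|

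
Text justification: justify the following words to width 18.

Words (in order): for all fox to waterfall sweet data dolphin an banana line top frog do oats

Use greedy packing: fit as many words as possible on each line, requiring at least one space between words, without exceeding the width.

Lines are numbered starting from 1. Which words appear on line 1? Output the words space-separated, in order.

Answer: for all fox to

Derivation:
Line 1: ['for', 'all', 'fox', 'to'] (min_width=14, slack=4)
Line 2: ['waterfall', 'sweet'] (min_width=15, slack=3)
Line 3: ['data', 'dolphin', 'an'] (min_width=15, slack=3)
Line 4: ['banana', 'line', 'top'] (min_width=15, slack=3)
Line 5: ['frog', 'do', 'oats'] (min_width=12, slack=6)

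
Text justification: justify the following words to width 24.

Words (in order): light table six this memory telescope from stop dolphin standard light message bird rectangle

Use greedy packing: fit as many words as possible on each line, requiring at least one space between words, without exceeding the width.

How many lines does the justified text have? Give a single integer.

Answer: 5

Derivation:
Line 1: ['light', 'table', 'six', 'this'] (min_width=20, slack=4)
Line 2: ['memory', 'telescope', 'from'] (min_width=21, slack=3)
Line 3: ['stop', 'dolphin', 'standard'] (min_width=21, slack=3)
Line 4: ['light', 'message', 'bird'] (min_width=18, slack=6)
Line 5: ['rectangle'] (min_width=9, slack=15)
Total lines: 5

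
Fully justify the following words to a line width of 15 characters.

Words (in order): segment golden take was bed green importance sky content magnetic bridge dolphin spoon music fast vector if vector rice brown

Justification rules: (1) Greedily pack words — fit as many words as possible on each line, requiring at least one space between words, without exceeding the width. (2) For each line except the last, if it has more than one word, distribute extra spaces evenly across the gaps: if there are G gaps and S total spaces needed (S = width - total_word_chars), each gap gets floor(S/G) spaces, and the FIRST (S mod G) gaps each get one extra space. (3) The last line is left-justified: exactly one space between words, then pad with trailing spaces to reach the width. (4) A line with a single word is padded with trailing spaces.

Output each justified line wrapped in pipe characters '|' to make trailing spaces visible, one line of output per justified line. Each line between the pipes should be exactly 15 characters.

Answer: |segment  golden|
|take   was  bed|
|green          |
|importance  sky|
|content        |
|magnetic bridge|
|dolphin   spoon|
|music      fast|
|vector       if|
|vector     rice|
|brown          |

Derivation:
Line 1: ['segment', 'golden'] (min_width=14, slack=1)
Line 2: ['take', 'was', 'bed'] (min_width=12, slack=3)
Line 3: ['green'] (min_width=5, slack=10)
Line 4: ['importance', 'sky'] (min_width=14, slack=1)
Line 5: ['content'] (min_width=7, slack=8)
Line 6: ['magnetic', 'bridge'] (min_width=15, slack=0)
Line 7: ['dolphin', 'spoon'] (min_width=13, slack=2)
Line 8: ['music', 'fast'] (min_width=10, slack=5)
Line 9: ['vector', 'if'] (min_width=9, slack=6)
Line 10: ['vector', 'rice'] (min_width=11, slack=4)
Line 11: ['brown'] (min_width=5, slack=10)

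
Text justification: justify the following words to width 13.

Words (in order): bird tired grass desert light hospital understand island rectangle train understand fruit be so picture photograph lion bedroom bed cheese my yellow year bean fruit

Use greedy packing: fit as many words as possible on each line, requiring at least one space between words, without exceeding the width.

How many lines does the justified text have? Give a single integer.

Line 1: ['bird', 'tired'] (min_width=10, slack=3)
Line 2: ['grass', 'desert'] (min_width=12, slack=1)
Line 3: ['light'] (min_width=5, slack=8)
Line 4: ['hospital'] (min_width=8, slack=5)
Line 5: ['understand'] (min_width=10, slack=3)
Line 6: ['island'] (min_width=6, slack=7)
Line 7: ['rectangle'] (min_width=9, slack=4)
Line 8: ['train'] (min_width=5, slack=8)
Line 9: ['understand'] (min_width=10, slack=3)
Line 10: ['fruit', 'be', 'so'] (min_width=11, slack=2)
Line 11: ['picture'] (min_width=7, slack=6)
Line 12: ['photograph'] (min_width=10, slack=3)
Line 13: ['lion', 'bedroom'] (min_width=12, slack=1)
Line 14: ['bed', 'cheese', 'my'] (min_width=13, slack=0)
Line 15: ['yellow', 'year'] (min_width=11, slack=2)
Line 16: ['bean', 'fruit'] (min_width=10, slack=3)
Total lines: 16

Answer: 16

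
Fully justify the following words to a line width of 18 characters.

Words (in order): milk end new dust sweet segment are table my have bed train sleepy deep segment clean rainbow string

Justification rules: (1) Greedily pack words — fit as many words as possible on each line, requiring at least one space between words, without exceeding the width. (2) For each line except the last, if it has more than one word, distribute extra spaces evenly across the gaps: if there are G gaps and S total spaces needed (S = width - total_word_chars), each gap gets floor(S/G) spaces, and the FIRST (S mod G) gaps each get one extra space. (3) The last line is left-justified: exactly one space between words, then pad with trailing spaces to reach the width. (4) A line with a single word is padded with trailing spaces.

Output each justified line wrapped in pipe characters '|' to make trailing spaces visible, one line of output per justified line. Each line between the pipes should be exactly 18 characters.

Answer: |milk  end new dust|
|sweet  segment are|
|table  my have bed|
|train  sleepy deep|
|segment      clean|
|rainbow string    |

Derivation:
Line 1: ['milk', 'end', 'new', 'dust'] (min_width=17, slack=1)
Line 2: ['sweet', 'segment', 'are'] (min_width=17, slack=1)
Line 3: ['table', 'my', 'have', 'bed'] (min_width=17, slack=1)
Line 4: ['train', 'sleepy', 'deep'] (min_width=17, slack=1)
Line 5: ['segment', 'clean'] (min_width=13, slack=5)
Line 6: ['rainbow', 'string'] (min_width=14, slack=4)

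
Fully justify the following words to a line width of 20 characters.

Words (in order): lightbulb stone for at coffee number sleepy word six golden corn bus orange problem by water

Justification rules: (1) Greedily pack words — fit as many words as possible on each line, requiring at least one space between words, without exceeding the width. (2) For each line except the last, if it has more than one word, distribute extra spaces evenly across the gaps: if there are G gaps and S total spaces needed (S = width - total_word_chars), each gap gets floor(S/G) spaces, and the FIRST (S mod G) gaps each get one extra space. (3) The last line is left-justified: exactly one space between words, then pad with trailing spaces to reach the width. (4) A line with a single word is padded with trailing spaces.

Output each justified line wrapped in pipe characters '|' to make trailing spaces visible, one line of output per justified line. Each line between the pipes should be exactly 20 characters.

Line 1: ['lightbulb', 'stone', 'for'] (min_width=19, slack=1)
Line 2: ['at', 'coffee', 'number'] (min_width=16, slack=4)
Line 3: ['sleepy', 'word', 'six'] (min_width=15, slack=5)
Line 4: ['golden', 'corn', 'bus'] (min_width=15, slack=5)
Line 5: ['orange', 'problem', 'by'] (min_width=17, slack=3)
Line 6: ['water'] (min_width=5, slack=15)

Answer: |lightbulb  stone for|
|at   coffee   number|
|sleepy    word   six|
|golden    corn   bus|
|orange   problem  by|
|water               |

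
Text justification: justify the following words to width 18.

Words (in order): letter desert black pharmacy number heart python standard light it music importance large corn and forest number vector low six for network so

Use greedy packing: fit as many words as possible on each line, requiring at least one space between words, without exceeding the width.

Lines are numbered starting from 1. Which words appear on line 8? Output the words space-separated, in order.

Line 1: ['letter', 'desert'] (min_width=13, slack=5)
Line 2: ['black', 'pharmacy'] (min_width=14, slack=4)
Line 3: ['number', 'heart'] (min_width=12, slack=6)
Line 4: ['python', 'standard'] (min_width=15, slack=3)
Line 5: ['light', 'it', 'music'] (min_width=14, slack=4)
Line 6: ['importance', 'large'] (min_width=16, slack=2)
Line 7: ['corn', 'and', 'forest'] (min_width=15, slack=3)
Line 8: ['number', 'vector', 'low'] (min_width=17, slack=1)
Line 9: ['six', 'for', 'network', 'so'] (min_width=18, slack=0)

Answer: number vector low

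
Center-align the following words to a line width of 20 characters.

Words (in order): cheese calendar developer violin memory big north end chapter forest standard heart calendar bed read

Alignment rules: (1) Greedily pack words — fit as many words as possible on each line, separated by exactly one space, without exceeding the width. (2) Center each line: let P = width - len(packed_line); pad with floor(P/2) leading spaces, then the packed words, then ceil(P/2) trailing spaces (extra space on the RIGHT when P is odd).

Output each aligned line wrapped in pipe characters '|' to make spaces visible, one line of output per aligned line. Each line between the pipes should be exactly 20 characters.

Answer: |  cheese calendar   |
|  developer violin  |
|memory big north end|
|   chapter forest   |
|   standard heart   |
| calendar bed read  |

Derivation:
Line 1: ['cheese', 'calendar'] (min_width=15, slack=5)
Line 2: ['developer', 'violin'] (min_width=16, slack=4)
Line 3: ['memory', 'big', 'north', 'end'] (min_width=20, slack=0)
Line 4: ['chapter', 'forest'] (min_width=14, slack=6)
Line 5: ['standard', 'heart'] (min_width=14, slack=6)
Line 6: ['calendar', 'bed', 'read'] (min_width=17, slack=3)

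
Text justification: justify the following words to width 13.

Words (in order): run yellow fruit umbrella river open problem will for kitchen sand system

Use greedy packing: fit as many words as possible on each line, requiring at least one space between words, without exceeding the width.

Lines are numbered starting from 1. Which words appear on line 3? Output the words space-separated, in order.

Answer: umbrella

Derivation:
Line 1: ['run', 'yellow'] (min_width=10, slack=3)
Line 2: ['fruit'] (min_width=5, slack=8)
Line 3: ['umbrella'] (min_width=8, slack=5)
Line 4: ['river', 'open'] (min_width=10, slack=3)
Line 5: ['problem', 'will'] (min_width=12, slack=1)
Line 6: ['for', 'kitchen'] (min_width=11, slack=2)
Line 7: ['sand', 'system'] (min_width=11, slack=2)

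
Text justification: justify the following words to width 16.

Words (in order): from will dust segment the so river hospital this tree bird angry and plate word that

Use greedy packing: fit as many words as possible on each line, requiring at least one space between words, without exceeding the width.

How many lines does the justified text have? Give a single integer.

Line 1: ['from', 'will', 'dust'] (min_width=14, slack=2)
Line 2: ['segment', 'the', 'so'] (min_width=14, slack=2)
Line 3: ['river', 'hospital'] (min_width=14, slack=2)
Line 4: ['this', 'tree', 'bird'] (min_width=14, slack=2)
Line 5: ['angry', 'and', 'plate'] (min_width=15, slack=1)
Line 6: ['word', 'that'] (min_width=9, slack=7)
Total lines: 6

Answer: 6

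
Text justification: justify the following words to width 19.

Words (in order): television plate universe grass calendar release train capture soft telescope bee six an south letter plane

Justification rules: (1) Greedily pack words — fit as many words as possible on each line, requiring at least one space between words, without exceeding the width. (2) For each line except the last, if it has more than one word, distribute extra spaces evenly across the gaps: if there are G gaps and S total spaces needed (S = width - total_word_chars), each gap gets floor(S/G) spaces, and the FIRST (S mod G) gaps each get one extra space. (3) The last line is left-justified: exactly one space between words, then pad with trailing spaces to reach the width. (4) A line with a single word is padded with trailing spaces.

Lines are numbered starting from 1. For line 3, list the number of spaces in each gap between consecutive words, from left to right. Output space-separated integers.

Line 1: ['television', 'plate'] (min_width=16, slack=3)
Line 2: ['universe', 'grass'] (min_width=14, slack=5)
Line 3: ['calendar', 'release'] (min_width=16, slack=3)
Line 4: ['train', 'capture', 'soft'] (min_width=18, slack=1)
Line 5: ['telescope', 'bee', 'six'] (min_width=17, slack=2)
Line 6: ['an', 'south', 'letter'] (min_width=15, slack=4)
Line 7: ['plane'] (min_width=5, slack=14)

Answer: 4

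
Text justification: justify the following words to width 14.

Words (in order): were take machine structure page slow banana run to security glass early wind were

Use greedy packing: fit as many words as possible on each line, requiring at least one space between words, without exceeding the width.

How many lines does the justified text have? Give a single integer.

Answer: 8

Derivation:
Line 1: ['were', 'take'] (min_width=9, slack=5)
Line 2: ['machine'] (min_width=7, slack=7)
Line 3: ['structure', 'page'] (min_width=14, slack=0)
Line 4: ['slow', 'banana'] (min_width=11, slack=3)
Line 5: ['run', 'to'] (min_width=6, slack=8)
Line 6: ['security', 'glass'] (min_width=14, slack=0)
Line 7: ['early', 'wind'] (min_width=10, slack=4)
Line 8: ['were'] (min_width=4, slack=10)
Total lines: 8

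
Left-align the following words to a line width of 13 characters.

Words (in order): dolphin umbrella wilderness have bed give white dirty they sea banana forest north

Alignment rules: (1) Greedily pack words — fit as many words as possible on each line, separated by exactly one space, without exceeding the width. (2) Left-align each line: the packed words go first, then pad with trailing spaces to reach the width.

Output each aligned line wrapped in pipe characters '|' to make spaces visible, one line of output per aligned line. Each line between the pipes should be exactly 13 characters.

Line 1: ['dolphin'] (min_width=7, slack=6)
Line 2: ['umbrella'] (min_width=8, slack=5)
Line 3: ['wilderness'] (min_width=10, slack=3)
Line 4: ['have', 'bed', 'give'] (min_width=13, slack=0)
Line 5: ['white', 'dirty'] (min_width=11, slack=2)
Line 6: ['they', 'sea'] (min_width=8, slack=5)
Line 7: ['banana', 'forest'] (min_width=13, slack=0)
Line 8: ['north'] (min_width=5, slack=8)

Answer: |dolphin      |
|umbrella     |
|wilderness   |
|have bed give|
|white dirty  |
|they sea     |
|banana forest|
|north        |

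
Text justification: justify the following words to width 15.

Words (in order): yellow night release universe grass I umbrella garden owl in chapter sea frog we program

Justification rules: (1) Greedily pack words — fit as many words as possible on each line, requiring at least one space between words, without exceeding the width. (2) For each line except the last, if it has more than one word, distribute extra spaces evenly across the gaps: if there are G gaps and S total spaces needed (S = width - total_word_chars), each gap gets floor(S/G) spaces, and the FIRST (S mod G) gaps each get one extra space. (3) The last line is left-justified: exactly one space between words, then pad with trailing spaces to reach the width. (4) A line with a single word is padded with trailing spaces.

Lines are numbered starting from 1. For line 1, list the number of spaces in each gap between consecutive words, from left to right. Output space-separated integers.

Line 1: ['yellow', 'night'] (min_width=12, slack=3)
Line 2: ['release'] (min_width=7, slack=8)
Line 3: ['universe', 'grass'] (min_width=14, slack=1)
Line 4: ['I', 'umbrella'] (min_width=10, slack=5)
Line 5: ['garden', 'owl', 'in'] (min_width=13, slack=2)
Line 6: ['chapter', 'sea'] (min_width=11, slack=4)
Line 7: ['frog', 'we', 'program'] (min_width=15, slack=0)

Answer: 4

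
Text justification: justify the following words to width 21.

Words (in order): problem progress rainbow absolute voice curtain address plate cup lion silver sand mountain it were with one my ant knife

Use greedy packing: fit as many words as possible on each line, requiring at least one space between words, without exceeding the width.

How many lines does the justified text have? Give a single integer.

Answer: 6

Derivation:
Line 1: ['problem', 'progress'] (min_width=16, slack=5)
Line 2: ['rainbow', 'absolute'] (min_width=16, slack=5)
Line 3: ['voice', 'curtain', 'address'] (min_width=21, slack=0)
Line 4: ['plate', 'cup', 'lion', 'silver'] (min_width=21, slack=0)
Line 5: ['sand', 'mountain', 'it', 'were'] (min_width=21, slack=0)
Line 6: ['with', 'one', 'my', 'ant', 'knife'] (min_width=21, slack=0)
Total lines: 6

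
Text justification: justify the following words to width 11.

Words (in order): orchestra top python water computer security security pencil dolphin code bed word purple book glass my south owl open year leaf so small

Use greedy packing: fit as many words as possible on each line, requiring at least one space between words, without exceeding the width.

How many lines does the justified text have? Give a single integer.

Answer: 15

Derivation:
Line 1: ['orchestra'] (min_width=9, slack=2)
Line 2: ['top', 'python'] (min_width=10, slack=1)
Line 3: ['water'] (min_width=5, slack=6)
Line 4: ['computer'] (min_width=8, slack=3)
Line 5: ['security'] (min_width=8, slack=3)
Line 6: ['security'] (min_width=8, slack=3)
Line 7: ['pencil'] (min_width=6, slack=5)
Line 8: ['dolphin'] (min_width=7, slack=4)
Line 9: ['code', 'bed'] (min_width=8, slack=3)
Line 10: ['word', 'purple'] (min_width=11, slack=0)
Line 11: ['book', 'glass'] (min_width=10, slack=1)
Line 12: ['my', 'south'] (min_width=8, slack=3)
Line 13: ['owl', 'open'] (min_width=8, slack=3)
Line 14: ['year', 'leaf'] (min_width=9, slack=2)
Line 15: ['so', 'small'] (min_width=8, slack=3)
Total lines: 15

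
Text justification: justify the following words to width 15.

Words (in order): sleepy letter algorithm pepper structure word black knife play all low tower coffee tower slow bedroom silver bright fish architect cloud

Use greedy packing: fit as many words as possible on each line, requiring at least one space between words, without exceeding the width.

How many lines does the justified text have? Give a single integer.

Answer: 11

Derivation:
Line 1: ['sleepy', 'letter'] (min_width=13, slack=2)
Line 2: ['algorithm'] (min_width=9, slack=6)
Line 3: ['pepper'] (min_width=6, slack=9)
Line 4: ['structure', 'word'] (min_width=14, slack=1)
Line 5: ['black', 'knife'] (min_width=11, slack=4)
Line 6: ['play', 'all', 'low'] (min_width=12, slack=3)
Line 7: ['tower', 'coffee'] (min_width=12, slack=3)
Line 8: ['tower', 'slow'] (min_width=10, slack=5)
Line 9: ['bedroom', 'silver'] (min_width=14, slack=1)
Line 10: ['bright', 'fish'] (min_width=11, slack=4)
Line 11: ['architect', 'cloud'] (min_width=15, slack=0)
Total lines: 11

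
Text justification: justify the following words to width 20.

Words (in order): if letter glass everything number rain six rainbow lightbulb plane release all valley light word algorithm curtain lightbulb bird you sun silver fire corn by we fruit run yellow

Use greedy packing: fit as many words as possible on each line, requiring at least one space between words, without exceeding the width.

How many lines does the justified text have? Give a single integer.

Line 1: ['if', 'letter', 'glass'] (min_width=15, slack=5)
Line 2: ['everything', 'number'] (min_width=17, slack=3)
Line 3: ['rain', 'six', 'rainbow'] (min_width=16, slack=4)
Line 4: ['lightbulb', 'plane'] (min_width=15, slack=5)
Line 5: ['release', 'all', 'valley'] (min_width=18, slack=2)
Line 6: ['light', 'word', 'algorithm'] (min_width=20, slack=0)
Line 7: ['curtain', 'lightbulb'] (min_width=17, slack=3)
Line 8: ['bird', 'you', 'sun', 'silver'] (min_width=19, slack=1)
Line 9: ['fire', 'corn', 'by', 'we'] (min_width=15, slack=5)
Line 10: ['fruit', 'run', 'yellow'] (min_width=16, slack=4)
Total lines: 10

Answer: 10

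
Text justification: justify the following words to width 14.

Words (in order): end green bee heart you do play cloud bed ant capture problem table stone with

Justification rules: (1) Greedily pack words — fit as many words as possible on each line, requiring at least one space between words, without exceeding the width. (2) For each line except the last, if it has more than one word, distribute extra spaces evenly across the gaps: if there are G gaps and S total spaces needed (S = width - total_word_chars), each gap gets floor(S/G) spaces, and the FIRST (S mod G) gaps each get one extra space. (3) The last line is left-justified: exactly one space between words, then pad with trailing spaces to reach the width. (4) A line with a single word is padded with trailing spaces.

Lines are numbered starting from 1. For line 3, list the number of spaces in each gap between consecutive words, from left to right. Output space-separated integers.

Line 1: ['end', 'green', 'bee'] (min_width=13, slack=1)
Line 2: ['heart', 'you', 'do'] (min_width=12, slack=2)
Line 3: ['play', 'cloud', 'bed'] (min_width=14, slack=0)
Line 4: ['ant', 'capture'] (min_width=11, slack=3)
Line 5: ['problem', 'table'] (min_width=13, slack=1)
Line 6: ['stone', 'with'] (min_width=10, slack=4)

Answer: 1 1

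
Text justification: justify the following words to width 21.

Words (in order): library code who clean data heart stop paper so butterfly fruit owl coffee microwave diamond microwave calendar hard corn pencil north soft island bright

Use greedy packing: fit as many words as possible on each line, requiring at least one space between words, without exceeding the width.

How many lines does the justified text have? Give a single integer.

Answer: 9

Derivation:
Line 1: ['library', 'code', 'who'] (min_width=16, slack=5)
Line 2: ['clean', 'data', 'heart', 'stop'] (min_width=21, slack=0)
Line 3: ['paper', 'so', 'butterfly'] (min_width=18, slack=3)
Line 4: ['fruit', 'owl', 'coffee'] (min_width=16, slack=5)
Line 5: ['microwave', 'diamond'] (min_width=17, slack=4)
Line 6: ['microwave', 'calendar'] (min_width=18, slack=3)
Line 7: ['hard', 'corn', 'pencil'] (min_width=16, slack=5)
Line 8: ['north', 'soft', 'island'] (min_width=17, slack=4)
Line 9: ['bright'] (min_width=6, slack=15)
Total lines: 9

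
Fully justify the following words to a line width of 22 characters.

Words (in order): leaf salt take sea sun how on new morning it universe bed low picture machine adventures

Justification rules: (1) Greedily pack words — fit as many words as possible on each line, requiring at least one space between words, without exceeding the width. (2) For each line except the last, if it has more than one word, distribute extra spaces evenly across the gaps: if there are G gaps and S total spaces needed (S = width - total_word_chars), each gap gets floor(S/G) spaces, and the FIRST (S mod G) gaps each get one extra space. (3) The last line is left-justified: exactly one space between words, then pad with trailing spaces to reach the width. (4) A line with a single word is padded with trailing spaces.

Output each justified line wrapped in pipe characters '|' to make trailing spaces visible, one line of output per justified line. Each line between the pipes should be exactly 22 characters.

Answer: |leaf salt take sea sun|
|how  on new morning it|
|universe    bed    low|
|picture        machine|
|adventures            |

Derivation:
Line 1: ['leaf', 'salt', 'take', 'sea', 'sun'] (min_width=22, slack=0)
Line 2: ['how', 'on', 'new', 'morning', 'it'] (min_width=21, slack=1)
Line 3: ['universe', 'bed', 'low'] (min_width=16, slack=6)
Line 4: ['picture', 'machine'] (min_width=15, slack=7)
Line 5: ['adventures'] (min_width=10, slack=12)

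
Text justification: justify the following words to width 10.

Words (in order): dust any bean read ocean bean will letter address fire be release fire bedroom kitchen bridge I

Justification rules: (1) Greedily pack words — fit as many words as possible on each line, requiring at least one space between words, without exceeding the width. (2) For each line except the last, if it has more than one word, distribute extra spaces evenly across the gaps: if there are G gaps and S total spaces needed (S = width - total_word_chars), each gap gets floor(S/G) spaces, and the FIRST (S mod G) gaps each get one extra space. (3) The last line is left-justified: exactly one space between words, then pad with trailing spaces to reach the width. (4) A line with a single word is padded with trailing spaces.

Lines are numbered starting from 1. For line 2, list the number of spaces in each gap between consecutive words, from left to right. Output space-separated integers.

Line 1: ['dust', 'any'] (min_width=8, slack=2)
Line 2: ['bean', 'read'] (min_width=9, slack=1)
Line 3: ['ocean', 'bean'] (min_width=10, slack=0)
Line 4: ['will'] (min_width=4, slack=6)
Line 5: ['letter'] (min_width=6, slack=4)
Line 6: ['address'] (min_width=7, slack=3)
Line 7: ['fire', 'be'] (min_width=7, slack=3)
Line 8: ['release'] (min_width=7, slack=3)
Line 9: ['fire'] (min_width=4, slack=6)
Line 10: ['bedroom'] (min_width=7, slack=3)
Line 11: ['kitchen'] (min_width=7, slack=3)
Line 12: ['bridge', 'I'] (min_width=8, slack=2)

Answer: 2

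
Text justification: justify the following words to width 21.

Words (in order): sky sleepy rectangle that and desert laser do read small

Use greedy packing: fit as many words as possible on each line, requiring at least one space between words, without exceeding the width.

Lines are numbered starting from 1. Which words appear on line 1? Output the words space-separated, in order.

Line 1: ['sky', 'sleepy', 'rectangle'] (min_width=20, slack=1)
Line 2: ['that', 'and', 'desert', 'laser'] (min_width=21, slack=0)
Line 3: ['do', 'read', 'small'] (min_width=13, slack=8)

Answer: sky sleepy rectangle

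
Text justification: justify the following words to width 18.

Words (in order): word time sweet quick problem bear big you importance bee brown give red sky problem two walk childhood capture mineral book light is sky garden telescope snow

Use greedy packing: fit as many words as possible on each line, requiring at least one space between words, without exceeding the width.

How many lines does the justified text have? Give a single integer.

Line 1: ['word', 'time', 'sweet'] (min_width=15, slack=3)
Line 2: ['quick', 'problem', 'bear'] (min_width=18, slack=0)
Line 3: ['big', 'you', 'importance'] (min_width=18, slack=0)
Line 4: ['bee', 'brown', 'give', 'red'] (min_width=18, slack=0)
Line 5: ['sky', 'problem', 'two'] (min_width=15, slack=3)
Line 6: ['walk', 'childhood'] (min_width=14, slack=4)
Line 7: ['capture', 'mineral'] (min_width=15, slack=3)
Line 8: ['book', 'light', 'is', 'sky'] (min_width=17, slack=1)
Line 9: ['garden', 'telescope'] (min_width=16, slack=2)
Line 10: ['snow'] (min_width=4, slack=14)
Total lines: 10

Answer: 10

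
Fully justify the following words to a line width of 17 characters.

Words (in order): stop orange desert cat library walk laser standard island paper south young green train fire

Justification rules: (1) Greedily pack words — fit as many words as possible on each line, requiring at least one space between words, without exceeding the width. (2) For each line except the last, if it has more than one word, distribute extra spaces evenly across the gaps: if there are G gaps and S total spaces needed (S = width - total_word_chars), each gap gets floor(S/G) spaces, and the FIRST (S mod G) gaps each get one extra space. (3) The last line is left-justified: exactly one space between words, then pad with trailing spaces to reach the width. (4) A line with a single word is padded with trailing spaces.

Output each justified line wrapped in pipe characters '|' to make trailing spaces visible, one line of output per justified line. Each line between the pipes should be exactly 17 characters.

Line 1: ['stop', 'orange'] (min_width=11, slack=6)
Line 2: ['desert', 'cat'] (min_width=10, slack=7)
Line 3: ['library', 'walk'] (min_width=12, slack=5)
Line 4: ['laser', 'standard'] (min_width=14, slack=3)
Line 5: ['island', 'paper'] (min_width=12, slack=5)
Line 6: ['south', 'young', 'green'] (min_width=17, slack=0)
Line 7: ['train', 'fire'] (min_width=10, slack=7)

Answer: |stop       orange|
|desert        cat|
|library      walk|
|laser    standard|
|island      paper|
|south young green|
|train fire       |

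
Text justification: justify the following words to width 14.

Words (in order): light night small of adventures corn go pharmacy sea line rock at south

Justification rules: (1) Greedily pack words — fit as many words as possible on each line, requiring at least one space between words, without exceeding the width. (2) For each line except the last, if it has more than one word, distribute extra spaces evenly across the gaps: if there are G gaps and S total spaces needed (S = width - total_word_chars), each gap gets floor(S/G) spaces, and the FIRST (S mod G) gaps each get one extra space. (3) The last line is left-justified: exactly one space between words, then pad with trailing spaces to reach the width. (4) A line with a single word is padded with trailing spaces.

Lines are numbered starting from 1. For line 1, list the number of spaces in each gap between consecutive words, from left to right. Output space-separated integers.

Answer: 4

Derivation:
Line 1: ['light', 'night'] (min_width=11, slack=3)
Line 2: ['small', 'of'] (min_width=8, slack=6)
Line 3: ['adventures'] (min_width=10, slack=4)
Line 4: ['corn', 'go'] (min_width=7, slack=7)
Line 5: ['pharmacy', 'sea'] (min_width=12, slack=2)
Line 6: ['line', 'rock', 'at'] (min_width=12, slack=2)
Line 7: ['south'] (min_width=5, slack=9)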